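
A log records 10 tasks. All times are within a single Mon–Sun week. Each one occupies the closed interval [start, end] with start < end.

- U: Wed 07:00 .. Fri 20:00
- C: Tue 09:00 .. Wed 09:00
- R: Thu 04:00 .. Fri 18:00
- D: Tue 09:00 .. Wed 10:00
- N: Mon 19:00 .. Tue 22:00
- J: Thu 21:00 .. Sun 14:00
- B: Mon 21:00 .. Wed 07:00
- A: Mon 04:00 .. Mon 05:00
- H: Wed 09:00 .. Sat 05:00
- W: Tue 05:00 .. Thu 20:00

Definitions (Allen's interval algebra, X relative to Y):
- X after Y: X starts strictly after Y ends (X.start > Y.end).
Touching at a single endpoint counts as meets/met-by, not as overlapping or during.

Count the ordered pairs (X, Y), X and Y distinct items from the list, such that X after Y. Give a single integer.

Checking all 90 ordered pairs for relation 'after'; matching pairs in alphabetical order:
(B, A): B after A ✓
(C, A): C after A ✓
(D, A): D after A ✓
(H, A): H after A ✓
(H, B): H after B ✓
(H, N): H after N ✓
(J, A): J after A ✓
(J, B): J after B ✓
(J, C): J after C ✓
(J, D): J after D ✓
(J, N): J after N ✓
(J, W): J after W ✓
(N, A): N after A ✓
(R, A): R after A ✓
(R, B): R after B ✓
(R, C): R after C ✓
(R, D): R after D ✓
(R, N): R after N ✓
(U, A): U after A ✓
(U, N): U after N ✓
(W, A): W after A ✓
Count: 21.

21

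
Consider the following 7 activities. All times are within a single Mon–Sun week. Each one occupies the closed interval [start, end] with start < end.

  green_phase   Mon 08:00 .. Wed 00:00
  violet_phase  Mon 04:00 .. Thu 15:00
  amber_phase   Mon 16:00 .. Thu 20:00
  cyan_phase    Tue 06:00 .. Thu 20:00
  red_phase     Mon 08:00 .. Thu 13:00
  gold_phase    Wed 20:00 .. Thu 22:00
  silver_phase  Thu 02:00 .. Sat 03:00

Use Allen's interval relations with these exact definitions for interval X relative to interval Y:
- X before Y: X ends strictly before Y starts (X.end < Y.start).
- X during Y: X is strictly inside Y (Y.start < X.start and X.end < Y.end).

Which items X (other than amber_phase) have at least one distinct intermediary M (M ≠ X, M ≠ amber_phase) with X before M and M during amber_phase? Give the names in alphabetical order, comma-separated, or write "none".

none

Target amber_phase = [Mon 16:00, Thu 20:00].
Intermediaries M with M during amber_phase: none.
Union: none.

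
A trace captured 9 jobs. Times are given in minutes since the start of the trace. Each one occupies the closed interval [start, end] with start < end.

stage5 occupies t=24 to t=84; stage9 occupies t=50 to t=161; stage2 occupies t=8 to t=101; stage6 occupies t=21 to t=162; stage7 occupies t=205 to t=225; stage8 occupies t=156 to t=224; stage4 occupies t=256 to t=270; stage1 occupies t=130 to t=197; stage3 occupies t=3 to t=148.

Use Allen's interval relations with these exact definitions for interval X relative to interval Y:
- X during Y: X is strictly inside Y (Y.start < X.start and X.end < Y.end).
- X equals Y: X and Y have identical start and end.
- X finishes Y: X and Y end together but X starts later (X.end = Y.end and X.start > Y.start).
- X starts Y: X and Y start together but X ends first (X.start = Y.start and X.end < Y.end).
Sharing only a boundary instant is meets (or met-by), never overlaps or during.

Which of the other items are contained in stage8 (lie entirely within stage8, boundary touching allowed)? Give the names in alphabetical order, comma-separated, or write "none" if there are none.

Target stage8 = [t=156, t=224].
stage1 [t=130, t=197] → overlaps → no.
stage2 [t=8, t=101] → before → no.
stage3 [t=3, t=148] → before → no.
stage4 [t=256, t=270] → after → no.
stage5 [t=24, t=84] → before → no.
stage6 [t=21, t=162] → overlaps → no.
stage7 [t=205, t=225] → overlapped-by → no.
stage9 [t=50, t=161] → overlaps → no.
Result: none.

none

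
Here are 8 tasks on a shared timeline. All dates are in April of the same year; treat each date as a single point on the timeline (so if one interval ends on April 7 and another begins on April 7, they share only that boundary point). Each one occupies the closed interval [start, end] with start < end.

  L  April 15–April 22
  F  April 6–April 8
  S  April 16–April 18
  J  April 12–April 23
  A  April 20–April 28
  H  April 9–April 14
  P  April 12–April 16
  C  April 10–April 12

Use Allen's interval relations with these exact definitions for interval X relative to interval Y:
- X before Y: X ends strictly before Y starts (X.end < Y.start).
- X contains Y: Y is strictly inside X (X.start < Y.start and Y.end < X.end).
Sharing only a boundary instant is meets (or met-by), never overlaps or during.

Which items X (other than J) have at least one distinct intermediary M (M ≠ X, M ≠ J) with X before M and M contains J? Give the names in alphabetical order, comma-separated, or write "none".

Target J = [April 12, April 23].
Intermediaries M with M contains J: none.
Union: none.

none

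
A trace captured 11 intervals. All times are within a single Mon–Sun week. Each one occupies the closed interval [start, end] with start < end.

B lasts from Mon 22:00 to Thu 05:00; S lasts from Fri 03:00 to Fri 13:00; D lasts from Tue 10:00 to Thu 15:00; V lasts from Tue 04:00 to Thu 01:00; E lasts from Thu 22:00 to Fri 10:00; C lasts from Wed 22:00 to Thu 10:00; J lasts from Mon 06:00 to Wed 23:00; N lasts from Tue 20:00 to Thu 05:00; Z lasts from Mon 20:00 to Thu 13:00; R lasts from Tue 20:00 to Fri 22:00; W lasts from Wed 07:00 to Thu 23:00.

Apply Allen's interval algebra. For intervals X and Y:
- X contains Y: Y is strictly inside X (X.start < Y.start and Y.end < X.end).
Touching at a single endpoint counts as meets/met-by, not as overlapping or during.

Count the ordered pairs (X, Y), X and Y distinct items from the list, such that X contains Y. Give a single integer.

Checking all 110 ordered pairs for relation 'contains'; matching pairs in alphabetical order:
(B, V): B contains V ✓
(D, C): D contains C ✓
(D, N): D contains N ✓
(R, C): R contains C ✓
(R, E): R contains E ✓
(R, S): R contains S ✓
(R, W): R contains W ✓
(W, C): W contains C ✓
(Z, B): Z contains B ✓
(Z, C): Z contains C ✓
(Z, N): Z contains N ✓
(Z, V): Z contains V ✓
Count: 12.

12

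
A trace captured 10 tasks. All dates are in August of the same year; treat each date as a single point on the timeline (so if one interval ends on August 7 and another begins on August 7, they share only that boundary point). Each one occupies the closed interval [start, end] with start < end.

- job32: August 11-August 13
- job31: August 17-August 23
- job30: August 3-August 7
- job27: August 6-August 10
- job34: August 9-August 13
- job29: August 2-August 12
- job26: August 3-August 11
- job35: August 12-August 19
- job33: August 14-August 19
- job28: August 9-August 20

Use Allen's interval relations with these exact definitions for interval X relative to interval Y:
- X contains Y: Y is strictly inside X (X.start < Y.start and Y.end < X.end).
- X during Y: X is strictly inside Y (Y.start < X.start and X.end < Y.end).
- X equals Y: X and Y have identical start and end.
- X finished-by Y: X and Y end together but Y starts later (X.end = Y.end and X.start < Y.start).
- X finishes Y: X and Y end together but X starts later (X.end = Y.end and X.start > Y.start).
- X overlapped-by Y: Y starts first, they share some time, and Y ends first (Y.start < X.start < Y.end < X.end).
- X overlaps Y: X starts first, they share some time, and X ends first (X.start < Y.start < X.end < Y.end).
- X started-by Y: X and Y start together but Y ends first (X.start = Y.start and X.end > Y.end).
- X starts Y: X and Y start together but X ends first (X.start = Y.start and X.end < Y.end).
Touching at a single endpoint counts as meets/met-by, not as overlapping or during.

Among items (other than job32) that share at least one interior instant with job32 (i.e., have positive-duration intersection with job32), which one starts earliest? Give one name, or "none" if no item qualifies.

Target job32 = [August 11, August 13].
job26 [August 3, August 11] → meets → excluded.
job27 [August 6, August 10] → before → excluded.
job28 [August 9, August 20] → contains → candidate.
job29 [August 2, August 12] → overlaps → candidate.
job30 [August 3, August 7] → before → excluded.
job31 [August 17, August 23] → after → excluded.
job33 [August 14, August 19] → after → excluded.
job34 [August 9, August 13] → finished-by → candidate.
job35 [August 12, August 19] → overlapped-by → candidate.
Among candidates, earliest start is August 2 → job29.

job29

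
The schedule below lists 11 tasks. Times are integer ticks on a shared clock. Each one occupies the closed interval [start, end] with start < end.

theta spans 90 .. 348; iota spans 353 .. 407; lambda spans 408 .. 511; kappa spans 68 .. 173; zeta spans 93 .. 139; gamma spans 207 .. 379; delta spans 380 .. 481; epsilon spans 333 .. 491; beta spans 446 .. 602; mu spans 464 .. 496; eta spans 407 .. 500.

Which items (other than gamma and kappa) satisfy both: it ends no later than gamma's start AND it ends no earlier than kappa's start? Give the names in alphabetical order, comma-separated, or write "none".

zeta

Conditions: its end is no later than gamma's start (X.end <= 207) AND its end is no earlier than kappa's start (X.end >= 68).
beta: end 602 <= 207? ✗; end 602 >= 68? ✓ → no.
delta: end 481 <= 207? ✗; end 481 >= 68? ✓ → no.
epsilon: end 491 <= 207? ✗; end 491 >= 68? ✓ → no.
eta: end 500 <= 207? ✗; end 500 >= 68? ✓ → no.
iota: end 407 <= 207? ✗; end 407 >= 68? ✓ → no.
lambda: end 511 <= 207? ✗; end 511 >= 68? ✓ → no.
mu: end 496 <= 207? ✗; end 496 >= 68? ✓ → no.
theta: end 348 <= 207? ✗; end 348 >= 68? ✓ → no.
zeta: end 139 <= 207? ✓; end 139 >= 68? ✓ → yes.
Result: zeta.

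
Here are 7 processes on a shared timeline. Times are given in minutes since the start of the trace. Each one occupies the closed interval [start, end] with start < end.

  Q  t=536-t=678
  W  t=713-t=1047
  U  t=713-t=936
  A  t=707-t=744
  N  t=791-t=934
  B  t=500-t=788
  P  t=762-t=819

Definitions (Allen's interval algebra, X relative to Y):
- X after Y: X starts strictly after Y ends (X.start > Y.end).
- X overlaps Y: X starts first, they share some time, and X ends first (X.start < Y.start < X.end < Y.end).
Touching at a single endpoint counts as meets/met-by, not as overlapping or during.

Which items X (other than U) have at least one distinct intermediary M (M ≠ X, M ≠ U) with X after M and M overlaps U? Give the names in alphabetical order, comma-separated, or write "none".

Target U = [t=713, t=936].
Intermediaries M with M overlaps U: A, B.
Via A — items with X after A: N, P.
Via B — items with X after B: N.
Union: N, P.

N, P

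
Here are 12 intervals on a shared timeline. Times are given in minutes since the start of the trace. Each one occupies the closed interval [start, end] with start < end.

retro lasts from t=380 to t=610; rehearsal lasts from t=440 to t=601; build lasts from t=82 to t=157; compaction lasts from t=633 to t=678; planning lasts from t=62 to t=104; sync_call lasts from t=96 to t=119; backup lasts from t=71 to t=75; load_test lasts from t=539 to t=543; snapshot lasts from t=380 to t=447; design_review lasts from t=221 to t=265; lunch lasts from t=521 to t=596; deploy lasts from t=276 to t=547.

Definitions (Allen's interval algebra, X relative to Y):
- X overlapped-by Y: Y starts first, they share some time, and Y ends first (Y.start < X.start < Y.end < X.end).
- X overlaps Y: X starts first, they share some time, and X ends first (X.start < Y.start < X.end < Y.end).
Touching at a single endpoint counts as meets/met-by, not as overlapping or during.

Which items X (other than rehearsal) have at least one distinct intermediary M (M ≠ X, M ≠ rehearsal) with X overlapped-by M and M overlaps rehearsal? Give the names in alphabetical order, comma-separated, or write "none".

Target rehearsal = [t=440, t=601].
Intermediaries M with M overlaps rehearsal: deploy, snapshot.
Via deploy — items with X overlapped-by deploy: lunch, retro.
Via snapshot — items with X overlapped-by snapshot: none.
Union: lunch, retro.

lunch, retro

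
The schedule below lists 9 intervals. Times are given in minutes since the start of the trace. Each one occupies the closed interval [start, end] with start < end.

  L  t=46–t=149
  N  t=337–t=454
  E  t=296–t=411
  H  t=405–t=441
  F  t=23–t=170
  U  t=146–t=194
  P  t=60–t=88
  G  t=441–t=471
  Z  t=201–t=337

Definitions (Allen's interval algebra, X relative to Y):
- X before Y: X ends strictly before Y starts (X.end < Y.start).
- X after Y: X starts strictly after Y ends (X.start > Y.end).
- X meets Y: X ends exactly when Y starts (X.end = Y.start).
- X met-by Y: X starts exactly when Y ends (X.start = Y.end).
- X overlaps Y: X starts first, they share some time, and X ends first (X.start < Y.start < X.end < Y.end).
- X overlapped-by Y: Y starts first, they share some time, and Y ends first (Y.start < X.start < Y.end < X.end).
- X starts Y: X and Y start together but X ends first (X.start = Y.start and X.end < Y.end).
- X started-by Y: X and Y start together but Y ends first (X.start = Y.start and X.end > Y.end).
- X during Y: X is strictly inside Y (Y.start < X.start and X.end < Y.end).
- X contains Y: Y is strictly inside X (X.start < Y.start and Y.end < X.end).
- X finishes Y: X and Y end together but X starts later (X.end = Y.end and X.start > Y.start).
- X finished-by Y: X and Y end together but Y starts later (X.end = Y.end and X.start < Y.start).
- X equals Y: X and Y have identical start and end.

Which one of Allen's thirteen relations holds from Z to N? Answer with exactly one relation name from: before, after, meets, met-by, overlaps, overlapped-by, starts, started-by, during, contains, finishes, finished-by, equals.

meets

Z = [t=201, t=337]; N = [t=337, t=454].
Compare endpoints: Z.start < N.start, Z.start < N.end, Z.end = N.start, Z.end < N.end.
That pattern is 'meets'.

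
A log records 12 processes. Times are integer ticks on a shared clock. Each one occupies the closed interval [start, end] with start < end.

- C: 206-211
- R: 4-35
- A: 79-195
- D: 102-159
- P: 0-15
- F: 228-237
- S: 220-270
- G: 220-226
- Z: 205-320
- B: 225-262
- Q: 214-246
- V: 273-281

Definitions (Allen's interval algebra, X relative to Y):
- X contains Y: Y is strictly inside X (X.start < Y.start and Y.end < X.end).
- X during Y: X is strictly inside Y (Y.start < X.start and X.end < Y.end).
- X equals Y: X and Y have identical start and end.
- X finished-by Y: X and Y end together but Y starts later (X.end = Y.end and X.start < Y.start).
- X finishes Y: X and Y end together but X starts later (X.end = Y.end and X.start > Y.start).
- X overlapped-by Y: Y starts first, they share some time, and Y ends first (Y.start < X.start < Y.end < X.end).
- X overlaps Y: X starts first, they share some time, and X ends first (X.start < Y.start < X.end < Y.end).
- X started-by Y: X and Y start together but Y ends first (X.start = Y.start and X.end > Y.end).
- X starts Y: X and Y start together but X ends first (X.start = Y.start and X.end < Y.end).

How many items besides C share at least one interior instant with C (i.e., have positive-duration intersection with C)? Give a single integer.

Target C = [206, 211].
A [79, 195] → before → no.
B [225, 262] → after → no.
D [102, 159] → before → no.
F [228, 237] → after → no.
G [220, 226] → after → no.
P [0, 15] → before → no.
Q [214, 246] → after → no.
R [4, 35] → before → no.
S [220, 270] → after → no.
V [273, 281] → after → no.
Z [205, 320] → contains → counts.
Total: 1.

1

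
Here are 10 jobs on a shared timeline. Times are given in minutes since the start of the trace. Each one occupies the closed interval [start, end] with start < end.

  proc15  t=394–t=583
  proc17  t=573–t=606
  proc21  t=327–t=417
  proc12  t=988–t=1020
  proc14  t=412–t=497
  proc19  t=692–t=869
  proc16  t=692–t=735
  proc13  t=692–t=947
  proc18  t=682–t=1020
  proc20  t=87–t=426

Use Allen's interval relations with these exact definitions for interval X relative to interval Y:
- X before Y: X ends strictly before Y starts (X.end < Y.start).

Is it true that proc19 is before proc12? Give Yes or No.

proc19 = [t=692, t=869], proc12 = [t=988, t=1020].
Actual relation of proc19 to proc12: before.
Asked whether 'before' holds → Yes.

Yes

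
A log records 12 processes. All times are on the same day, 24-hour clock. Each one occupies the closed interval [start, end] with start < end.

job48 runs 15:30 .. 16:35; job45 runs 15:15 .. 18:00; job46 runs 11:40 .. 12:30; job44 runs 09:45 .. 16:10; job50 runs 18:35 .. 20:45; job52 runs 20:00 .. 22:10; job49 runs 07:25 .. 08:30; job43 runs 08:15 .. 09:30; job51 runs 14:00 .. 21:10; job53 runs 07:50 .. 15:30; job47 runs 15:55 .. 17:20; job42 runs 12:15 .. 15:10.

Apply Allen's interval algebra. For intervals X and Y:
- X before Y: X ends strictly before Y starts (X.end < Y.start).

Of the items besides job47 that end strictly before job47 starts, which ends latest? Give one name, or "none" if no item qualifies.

Target job47 = [15:55, 17:20].
job42 [12:15, 15:10] → before → candidate.
job43 [08:15, 09:30] → before → candidate.
job44 [09:45, 16:10] → overlaps → excluded.
job45 [15:15, 18:00] → contains → excluded.
job46 [11:40, 12:30] → before → candidate.
job48 [15:30, 16:35] → overlaps → excluded.
job49 [07:25, 08:30] → before → candidate.
job50 [18:35, 20:45] → after → excluded.
job51 [14:00, 21:10] → contains → excluded.
job52 [20:00, 22:10] → after → excluded.
job53 [07:50, 15:30] → before → candidate.
Among candidates, latest end is 15:30 → job53.

job53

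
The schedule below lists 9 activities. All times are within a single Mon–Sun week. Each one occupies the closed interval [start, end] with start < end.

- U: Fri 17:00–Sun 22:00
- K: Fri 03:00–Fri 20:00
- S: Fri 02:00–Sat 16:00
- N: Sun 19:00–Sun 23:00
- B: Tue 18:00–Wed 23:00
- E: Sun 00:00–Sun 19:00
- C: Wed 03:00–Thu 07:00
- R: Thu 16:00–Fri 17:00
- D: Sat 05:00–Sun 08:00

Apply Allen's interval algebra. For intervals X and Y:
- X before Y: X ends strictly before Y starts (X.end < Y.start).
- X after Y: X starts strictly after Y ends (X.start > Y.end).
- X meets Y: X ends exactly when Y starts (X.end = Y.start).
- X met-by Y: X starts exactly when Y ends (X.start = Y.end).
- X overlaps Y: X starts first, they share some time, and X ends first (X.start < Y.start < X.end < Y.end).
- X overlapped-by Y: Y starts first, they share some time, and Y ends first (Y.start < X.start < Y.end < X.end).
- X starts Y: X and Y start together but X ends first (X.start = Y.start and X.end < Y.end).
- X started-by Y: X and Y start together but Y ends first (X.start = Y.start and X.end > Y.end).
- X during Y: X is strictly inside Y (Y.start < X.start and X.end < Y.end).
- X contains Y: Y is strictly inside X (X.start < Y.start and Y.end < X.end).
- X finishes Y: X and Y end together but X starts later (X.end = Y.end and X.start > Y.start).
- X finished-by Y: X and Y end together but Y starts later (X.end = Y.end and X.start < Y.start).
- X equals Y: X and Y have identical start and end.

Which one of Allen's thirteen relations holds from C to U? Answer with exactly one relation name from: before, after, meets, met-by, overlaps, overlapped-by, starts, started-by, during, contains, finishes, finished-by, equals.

C = [Wed 03:00, Thu 07:00]; U = [Fri 17:00, Sun 22:00].
Compare endpoints: C.start < U.start, C.start < U.end, C.end < U.start, C.end < U.end.
That pattern is 'before'.

before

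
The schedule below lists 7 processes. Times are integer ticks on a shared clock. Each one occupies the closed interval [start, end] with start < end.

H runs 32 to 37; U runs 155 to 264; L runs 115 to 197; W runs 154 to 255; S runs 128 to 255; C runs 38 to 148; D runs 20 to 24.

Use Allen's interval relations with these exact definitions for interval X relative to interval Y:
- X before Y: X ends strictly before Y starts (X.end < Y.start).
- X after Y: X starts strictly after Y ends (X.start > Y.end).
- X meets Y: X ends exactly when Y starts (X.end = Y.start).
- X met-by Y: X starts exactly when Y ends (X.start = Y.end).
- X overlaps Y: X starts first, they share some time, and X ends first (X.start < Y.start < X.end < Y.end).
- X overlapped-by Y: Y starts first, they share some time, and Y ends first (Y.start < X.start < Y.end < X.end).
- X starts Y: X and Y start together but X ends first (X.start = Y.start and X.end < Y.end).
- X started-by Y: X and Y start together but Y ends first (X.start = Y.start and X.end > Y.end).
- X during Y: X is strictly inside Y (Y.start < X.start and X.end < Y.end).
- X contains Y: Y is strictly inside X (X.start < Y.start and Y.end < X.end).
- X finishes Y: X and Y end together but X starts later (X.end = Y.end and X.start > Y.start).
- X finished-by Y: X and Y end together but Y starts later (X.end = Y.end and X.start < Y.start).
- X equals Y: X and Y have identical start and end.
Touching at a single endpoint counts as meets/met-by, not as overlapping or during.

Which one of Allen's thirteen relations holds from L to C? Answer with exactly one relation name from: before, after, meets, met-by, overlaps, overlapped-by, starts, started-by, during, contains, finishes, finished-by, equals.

overlapped-by

L = [115, 197]; C = [38, 148].
Compare endpoints: L.start > C.start, L.start < C.end, L.end > C.start, L.end > C.end.
That pattern is 'overlapped-by'.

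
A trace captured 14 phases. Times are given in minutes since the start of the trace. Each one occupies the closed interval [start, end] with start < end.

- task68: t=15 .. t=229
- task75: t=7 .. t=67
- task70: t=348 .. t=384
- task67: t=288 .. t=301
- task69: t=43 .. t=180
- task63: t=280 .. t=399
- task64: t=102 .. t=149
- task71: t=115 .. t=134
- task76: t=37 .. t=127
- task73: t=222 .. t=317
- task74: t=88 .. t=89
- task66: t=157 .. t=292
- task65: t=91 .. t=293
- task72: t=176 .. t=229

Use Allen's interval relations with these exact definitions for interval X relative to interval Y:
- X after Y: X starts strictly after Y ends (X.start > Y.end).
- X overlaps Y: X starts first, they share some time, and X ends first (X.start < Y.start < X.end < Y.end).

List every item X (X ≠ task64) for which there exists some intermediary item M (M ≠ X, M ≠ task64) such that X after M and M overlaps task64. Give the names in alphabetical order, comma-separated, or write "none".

Target task64 = [t=102, t=149].
Intermediaries M with M overlaps task64: task76.
Via task76 — items with X after task76: task63, task66, task67, task70, task72, task73.
Union: task63, task66, task67, task70, task72, task73.

task63, task66, task67, task70, task72, task73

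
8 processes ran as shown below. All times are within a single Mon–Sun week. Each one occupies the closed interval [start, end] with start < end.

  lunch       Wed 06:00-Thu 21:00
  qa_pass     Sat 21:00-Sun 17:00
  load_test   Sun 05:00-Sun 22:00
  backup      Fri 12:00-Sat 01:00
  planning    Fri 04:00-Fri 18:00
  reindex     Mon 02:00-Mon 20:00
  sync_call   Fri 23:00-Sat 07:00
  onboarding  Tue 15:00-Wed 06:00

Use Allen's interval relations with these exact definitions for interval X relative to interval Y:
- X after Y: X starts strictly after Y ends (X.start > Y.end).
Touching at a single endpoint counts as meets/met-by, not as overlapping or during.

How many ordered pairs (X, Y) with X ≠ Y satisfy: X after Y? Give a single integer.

24

Checking all 56 ordered pairs for relation 'after'; matching pairs in alphabetical order:
(backup, lunch): backup after lunch ✓
(backup, onboarding): backup after onboarding ✓
(backup, reindex): backup after reindex ✓
(load_test, backup): load_test after backup ✓
(load_test, lunch): load_test after lunch ✓
(load_test, onboarding): load_test after onboarding ✓
(load_test, planning): load_test after planning ✓
(load_test, reindex): load_test after reindex ✓
(load_test, sync_call): load_test after sync_call ✓
(lunch, reindex): lunch after reindex ✓
(onboarding, reindex): onboarding after reindex ✓
(planning, lunch): planning after lunch ✓
(planning, onboarding): planning after onboarding ✓
(planning, reindex): planning after reindex ✓
(qa_pass, backup): qa_pass after backup ✓
(qa_pass, lunch): qa_pass after lunch ✓
(qa_pass, onboarding): qa_pass after onboarding ✓
(qa_pass, planning): qa_pass after planning ✓
(qa_pass, reindex): qa_pass after reindex ✓
(qa_pass, sync_call): qa_pass after sync_call ✓
(sync_call, lunch): sync_call after lunch ✓
(sync_call, onboarding): sync_call after onboarding ✓
(sync_call, planning): sync_call after planning ✓
(sync_call, reindex): sync_call after reindex ✓
Count: 24.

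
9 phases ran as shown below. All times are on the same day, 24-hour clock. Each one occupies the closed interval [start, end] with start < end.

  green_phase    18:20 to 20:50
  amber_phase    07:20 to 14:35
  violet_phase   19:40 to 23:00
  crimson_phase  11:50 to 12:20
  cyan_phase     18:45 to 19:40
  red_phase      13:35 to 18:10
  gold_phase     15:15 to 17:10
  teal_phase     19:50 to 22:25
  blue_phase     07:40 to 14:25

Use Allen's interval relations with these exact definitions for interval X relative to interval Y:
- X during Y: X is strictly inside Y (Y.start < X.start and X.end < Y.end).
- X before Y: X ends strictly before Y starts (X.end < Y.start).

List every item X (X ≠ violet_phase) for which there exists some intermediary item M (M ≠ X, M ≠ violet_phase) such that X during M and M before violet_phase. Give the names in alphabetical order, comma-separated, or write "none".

Target violet_phase = [19:40, 23:00].
Intermediaries M with M before violet_phase: amber_phase, blue_phase, crimson_phase, gold_phase, red_phase.
Via amber_phase — items with X during amber_phase: blue_phase, crimson_phase.
Via blue_phase — items with X during blue_phase: crimson_phase.
Via crimson_phase — items with X during crimson_phase: none.
Via gold_phase — items with X during gold_phase: none.
Via red_phase — items with X during red_phase: gold_phase.
Union: blue_phase, crimson_phase, gold_phase.

blue_phase, crimson_phase, gold_phase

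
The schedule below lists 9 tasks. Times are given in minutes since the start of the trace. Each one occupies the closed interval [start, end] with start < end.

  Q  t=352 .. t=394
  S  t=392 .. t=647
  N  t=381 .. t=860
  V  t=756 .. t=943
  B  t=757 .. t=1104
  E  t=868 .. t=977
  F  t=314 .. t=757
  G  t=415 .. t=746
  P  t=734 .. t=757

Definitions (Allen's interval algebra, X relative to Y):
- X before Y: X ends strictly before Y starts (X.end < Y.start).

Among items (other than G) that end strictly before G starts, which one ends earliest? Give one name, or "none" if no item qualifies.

Q

Target G = [t=415, t=746].
B [t=757, t=1104] → after → excluded.
E [t=868, t=977] → after → excluded.
F [t=314, t=757] → contains → excluded.
N [t=381, t=860] → contains → excluded.
P [t=734, t=757] → overlapped-by → excluded.
Q [t=352, t=394] → before → candidate.
S [t=392, t=647] → overlaps → excluded.
V [t=756, t=943] → after → excluded.
Among candidates, earliest end is t=394 → Q.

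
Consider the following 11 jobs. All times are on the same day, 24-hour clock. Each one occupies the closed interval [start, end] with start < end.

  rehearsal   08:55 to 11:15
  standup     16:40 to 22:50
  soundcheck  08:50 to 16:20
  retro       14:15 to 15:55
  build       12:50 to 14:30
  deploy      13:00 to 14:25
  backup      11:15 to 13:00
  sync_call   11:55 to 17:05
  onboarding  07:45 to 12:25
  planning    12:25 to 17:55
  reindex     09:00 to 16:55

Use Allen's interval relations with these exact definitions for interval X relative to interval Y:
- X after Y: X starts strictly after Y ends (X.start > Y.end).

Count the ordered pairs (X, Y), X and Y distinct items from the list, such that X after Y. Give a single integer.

Checking all 110 ordered pairs for relation 'after'; matching pairs in alphabetical order:
(build, onboarding): build after onboarding ✓
(build, rehearsal): build after rehearsal ✓
(deploy, onboarding): deploy after onboarding ✓
(deploy, rehearsal): deploy after rehearsal ✓
(planning, rehearsal): planning after rehearsal ✓
(retro, backup): retro after backup ✓
(retro, onboarding): retro after onboarding ✓
(retro, rehearsal): retro after rehearsal ✓
(standup, backup): standup after backup ✓
(standup, build): standup after build ✓
(standup, deploy): standup after deploy ✓
(standup, onboarding): standup after onboarding ✓
(standup, rehearsal): standup after rehearsal ✓
(standup, retro): standup after retro ✓
(standup, soundcheck): standup after soundcheck ✓
(sync_call, rehearsal): sync_call after rehearsal ✓
Count: 16.

16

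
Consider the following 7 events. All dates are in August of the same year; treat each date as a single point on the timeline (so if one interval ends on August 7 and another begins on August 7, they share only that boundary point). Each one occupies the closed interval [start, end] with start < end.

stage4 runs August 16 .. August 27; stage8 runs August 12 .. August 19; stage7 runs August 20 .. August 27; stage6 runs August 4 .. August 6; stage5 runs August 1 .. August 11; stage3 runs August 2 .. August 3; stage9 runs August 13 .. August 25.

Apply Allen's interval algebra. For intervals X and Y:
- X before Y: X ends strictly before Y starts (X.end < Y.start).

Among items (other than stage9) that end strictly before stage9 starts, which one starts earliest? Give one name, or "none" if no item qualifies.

Target stage9 = [August 13, August 25].
stage3 [August 2, August 3] → before → candidate.
stage4 [August 16, August 27] → overlapped-by → excluded.
stage5 [August 1, August 11] → before → candidate.
stage6 [August 4, August 6] → before → candidate.
stage7 [August 20, August 27] → overlapped-by → excluded.
stage8 [August 12, August 19] → overlaps → excluded.
Among candidates, earliest start is August 1 → stage5.

stage5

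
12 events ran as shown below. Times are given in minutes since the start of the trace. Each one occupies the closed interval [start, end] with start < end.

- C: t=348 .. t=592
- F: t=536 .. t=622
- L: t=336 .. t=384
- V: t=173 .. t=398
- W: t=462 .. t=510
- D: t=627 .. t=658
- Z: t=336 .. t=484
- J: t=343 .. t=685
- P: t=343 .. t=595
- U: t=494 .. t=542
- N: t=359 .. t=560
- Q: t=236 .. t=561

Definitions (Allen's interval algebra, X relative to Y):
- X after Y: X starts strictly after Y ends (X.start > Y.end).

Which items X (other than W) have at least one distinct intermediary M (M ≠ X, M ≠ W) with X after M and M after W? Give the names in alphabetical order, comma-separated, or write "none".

Target W = [t=462, t=510].
Intermediaries M with M after W: D, F.
Via D — items with X after D: none.
Via F — items with X after F: D.
Union: D.

D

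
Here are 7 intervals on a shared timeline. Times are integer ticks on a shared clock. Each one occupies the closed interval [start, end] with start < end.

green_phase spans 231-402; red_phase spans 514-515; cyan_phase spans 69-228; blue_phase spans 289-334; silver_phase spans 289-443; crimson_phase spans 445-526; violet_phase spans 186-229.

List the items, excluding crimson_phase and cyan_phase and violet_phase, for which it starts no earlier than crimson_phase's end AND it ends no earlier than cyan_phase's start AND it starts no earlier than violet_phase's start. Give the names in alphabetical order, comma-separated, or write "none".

none

Conditions: its start is no earlier than crimson_phase's end (X.start >= 526) AND its end is no earlier than cyan_phase's start (X.end >= 69) AND its start is no earlier than violet_phase's start (X.start >= 186).
blue_phase: start 289 >= 526? ✗; end 334 >= 69? ✓; start 289 >= 186? ✓ → no.
green_phase: start 231 >= 526? ✗; end 402 >= 69? ✓; start 231 >= 186? ✓ → no.
red_phase: start 514 >= 526? ✗; end 515 >= 69? ✓; start 514 >= 186? ✓ → no.
silver_phase: start 289 >= 526? ✗; end 443 >= 69? ✓; start 289 >= 186? ✓ → no.
Result: none.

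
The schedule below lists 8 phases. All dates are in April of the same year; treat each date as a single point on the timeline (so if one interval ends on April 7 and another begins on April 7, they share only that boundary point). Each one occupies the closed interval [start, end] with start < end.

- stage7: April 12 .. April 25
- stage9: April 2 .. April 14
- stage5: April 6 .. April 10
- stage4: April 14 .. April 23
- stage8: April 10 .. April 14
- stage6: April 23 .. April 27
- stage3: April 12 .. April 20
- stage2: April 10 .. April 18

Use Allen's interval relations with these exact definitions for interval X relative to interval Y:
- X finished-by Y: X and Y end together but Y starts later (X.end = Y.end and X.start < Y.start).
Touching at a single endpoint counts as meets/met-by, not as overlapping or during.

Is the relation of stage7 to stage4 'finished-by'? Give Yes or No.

No

stage7 = [April 12, April 25], stage4 = [April 14, April 23].
Actual relation of stage7 to stage4: contains.
Asked whether 'finished-by' holds → No.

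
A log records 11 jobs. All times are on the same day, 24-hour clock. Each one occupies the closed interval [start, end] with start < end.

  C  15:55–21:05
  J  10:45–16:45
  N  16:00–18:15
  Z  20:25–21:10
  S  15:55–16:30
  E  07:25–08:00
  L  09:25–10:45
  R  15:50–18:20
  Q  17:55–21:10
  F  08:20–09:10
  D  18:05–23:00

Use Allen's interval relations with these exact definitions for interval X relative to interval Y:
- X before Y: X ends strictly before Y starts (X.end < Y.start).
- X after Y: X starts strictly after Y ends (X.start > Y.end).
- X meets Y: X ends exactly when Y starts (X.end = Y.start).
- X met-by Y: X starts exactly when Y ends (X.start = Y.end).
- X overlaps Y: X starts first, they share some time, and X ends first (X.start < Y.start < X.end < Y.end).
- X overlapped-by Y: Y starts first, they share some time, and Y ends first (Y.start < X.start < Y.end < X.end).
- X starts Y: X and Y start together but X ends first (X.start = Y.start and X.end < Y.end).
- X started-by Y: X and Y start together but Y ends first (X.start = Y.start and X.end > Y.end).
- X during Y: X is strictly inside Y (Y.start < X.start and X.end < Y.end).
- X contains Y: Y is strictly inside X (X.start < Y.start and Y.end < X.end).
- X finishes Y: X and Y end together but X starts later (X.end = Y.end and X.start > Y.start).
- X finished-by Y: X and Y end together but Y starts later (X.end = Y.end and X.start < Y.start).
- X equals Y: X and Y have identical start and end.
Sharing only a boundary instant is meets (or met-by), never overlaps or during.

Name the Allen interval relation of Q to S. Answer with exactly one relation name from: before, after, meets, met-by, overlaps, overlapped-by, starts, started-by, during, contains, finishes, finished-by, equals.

Q = [17:55, 21:10]; S = [15:55, 16:30].
Compare endpoints: Q.start > S.start, Q.start > S.end, Q.end > S.start, Q.end > S.end.
That pattern is 'after'.

after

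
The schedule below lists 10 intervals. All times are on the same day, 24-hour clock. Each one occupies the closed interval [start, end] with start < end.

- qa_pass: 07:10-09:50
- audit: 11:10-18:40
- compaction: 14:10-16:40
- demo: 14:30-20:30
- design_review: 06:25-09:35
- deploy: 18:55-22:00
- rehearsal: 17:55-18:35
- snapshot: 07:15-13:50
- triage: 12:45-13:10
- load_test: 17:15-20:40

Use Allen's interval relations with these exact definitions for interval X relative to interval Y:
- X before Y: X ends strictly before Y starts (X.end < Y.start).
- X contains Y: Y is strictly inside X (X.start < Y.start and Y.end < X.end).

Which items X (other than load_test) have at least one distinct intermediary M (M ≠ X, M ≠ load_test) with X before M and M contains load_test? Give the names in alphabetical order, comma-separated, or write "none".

none

Target load_test = [17:15, 20:40].
Intermediaries M with M contains load_test: none.
Union: none.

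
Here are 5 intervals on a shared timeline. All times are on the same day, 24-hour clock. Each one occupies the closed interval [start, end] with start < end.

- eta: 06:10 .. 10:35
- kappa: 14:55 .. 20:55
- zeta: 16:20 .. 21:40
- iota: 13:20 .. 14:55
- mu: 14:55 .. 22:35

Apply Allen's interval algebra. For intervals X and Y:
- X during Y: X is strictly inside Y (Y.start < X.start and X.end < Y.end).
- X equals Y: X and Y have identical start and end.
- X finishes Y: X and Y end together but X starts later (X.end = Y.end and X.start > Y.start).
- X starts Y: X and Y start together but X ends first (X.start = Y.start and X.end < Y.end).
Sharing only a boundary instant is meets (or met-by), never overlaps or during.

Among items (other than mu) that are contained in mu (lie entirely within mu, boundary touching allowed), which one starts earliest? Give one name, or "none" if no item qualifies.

kappa

Target mu = [14:55, 22:35].
eta [06:10, 10:35] → before → excluded.
iota [13:20, 14:55] → meets → excluded.
kappa [14:55, 20:55] → starts → candidate.
zeta [16:20, 21:40] → during → candidate.
Among candidates, earliest start is 14:55 → kappa.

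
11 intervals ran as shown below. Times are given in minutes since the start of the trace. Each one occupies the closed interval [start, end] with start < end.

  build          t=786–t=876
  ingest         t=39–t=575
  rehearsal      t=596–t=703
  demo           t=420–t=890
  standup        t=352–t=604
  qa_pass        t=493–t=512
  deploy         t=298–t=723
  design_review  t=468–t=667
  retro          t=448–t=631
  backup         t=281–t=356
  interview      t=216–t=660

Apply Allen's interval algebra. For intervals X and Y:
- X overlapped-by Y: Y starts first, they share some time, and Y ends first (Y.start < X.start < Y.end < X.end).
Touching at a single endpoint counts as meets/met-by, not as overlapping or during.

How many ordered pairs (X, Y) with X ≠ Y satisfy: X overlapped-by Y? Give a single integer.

Checking all 110 ordered pairs for relation 'overlapped-by'; matching pairs in alphabetical order:
(demo, deploy): demo overlapped-by deploy ✓
(demo, ingest): demo overlapped-by ingest ✓
(demo, interview): demo overlapped-by interview ✓
(demo, standup): demo overlapped-by standup ✓
(deploy, backup): deploy overlapped-by backup ✓
(deploy, ingest): deploy overlapped-by ingest ✓
(deploy, interview): deploy overlapped-by interview ✓
(design_review, ingest): design_review overlapped-by ingest ✓
(design_review, interview): design_review overlapped-by interview ✓
(design_review, retro): design_review overlapped-by retro ✓
(design_review, standup): design_review overlapped-by standup ✓
(interview, ingest): interview overlapped-by ingest ✓
(rehearsal, design_review): rehearsal overlapped-by design_review ✓
(rehearsal, interview): rehearsal overlapped-by interview ✓
(rehearsal, retro): rehearsal overlapped-by retro ✓
(rehearsal, standup): rehearsal overlapped-by standup ✓
(retro, ingest): retro overlapped-by ingest ✓
(retro, standup): retro overlapped-by standup ✓
(standup, backup): standup overlapped-by backup ✓
(standup, ingest): standup overlapped-by ingest ✓
Count: 20.

20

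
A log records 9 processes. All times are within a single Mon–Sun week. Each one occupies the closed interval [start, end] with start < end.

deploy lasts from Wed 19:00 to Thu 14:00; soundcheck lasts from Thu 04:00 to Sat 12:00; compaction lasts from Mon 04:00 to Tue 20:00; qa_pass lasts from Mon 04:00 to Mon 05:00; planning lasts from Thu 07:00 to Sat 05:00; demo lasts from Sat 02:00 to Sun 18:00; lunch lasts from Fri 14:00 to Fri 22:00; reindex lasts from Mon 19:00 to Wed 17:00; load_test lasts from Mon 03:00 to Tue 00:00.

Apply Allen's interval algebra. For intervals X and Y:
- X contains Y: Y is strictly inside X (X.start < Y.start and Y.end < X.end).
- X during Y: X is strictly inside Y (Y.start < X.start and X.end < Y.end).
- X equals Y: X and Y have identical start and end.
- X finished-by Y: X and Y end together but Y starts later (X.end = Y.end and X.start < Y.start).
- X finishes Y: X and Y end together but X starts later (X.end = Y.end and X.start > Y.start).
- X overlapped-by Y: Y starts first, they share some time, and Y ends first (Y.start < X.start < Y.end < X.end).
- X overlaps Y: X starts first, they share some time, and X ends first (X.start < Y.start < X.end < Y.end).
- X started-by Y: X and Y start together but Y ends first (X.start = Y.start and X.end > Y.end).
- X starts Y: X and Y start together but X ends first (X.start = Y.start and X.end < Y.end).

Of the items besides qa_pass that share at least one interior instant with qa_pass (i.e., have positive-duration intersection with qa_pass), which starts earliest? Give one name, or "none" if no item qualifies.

Target qa_pass = [Mon 04:00, Mon 05:00].
compaction [Mon 04:00, Tue 20:00] → started-by → candidate.
demo [Sat 02:00, Sun 18:00] → after → excluded.
deploy [Wed 19:00, Thu 14:00] → after → excluded.
load_test [Mon 03:00, Tue 00:00] → contains → candidate.
lunch [Fri 14:00, Fri 22:00] → after → excluded.
planning [Thu 07:00, Sat 05:00] → after → excluded.
reindex [Mon 19:00, Wed 17:00] → after → excluded.
soundcheck [Thu 04:00, Sat 12:00] → after → excluded.
Among candidates, earliest start is Mon 03:00 → load_test.

load_test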